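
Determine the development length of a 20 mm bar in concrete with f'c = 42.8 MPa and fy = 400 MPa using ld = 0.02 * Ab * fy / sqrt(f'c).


Ab = pi * 20^2 / 4 = 314.159 mm2
ld = 0.02 * 314.159 * 400 / sqrt(42.8)
= 384.2 mm

384.2


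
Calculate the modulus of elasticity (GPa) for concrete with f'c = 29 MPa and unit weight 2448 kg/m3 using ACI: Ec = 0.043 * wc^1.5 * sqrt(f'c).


Ec = 0.043 * 2448^1.5 * sqrt(29) / 1000
= 28.05 GPa

28.05


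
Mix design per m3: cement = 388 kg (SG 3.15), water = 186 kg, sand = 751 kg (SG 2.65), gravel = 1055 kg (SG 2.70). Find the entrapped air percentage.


Vol cement = 388 / (3.15 * 1000) = 0.123175 m3
Vol water = 186 / 1000 = 0.186 m3
Vol sand = 751 / (2.65 * 1000) = 0.283396 m3
Vol gravel = 1055 / (2.70 * 1000) = 0.390741 m3
Total solid + water volume = 0.983312 m3
Air = (1 - 0.983312) * 100 = 1.67%

1.67


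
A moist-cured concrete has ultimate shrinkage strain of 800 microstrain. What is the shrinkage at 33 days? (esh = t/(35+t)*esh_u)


esh(33) = 33 / (35 + 33) * 800
= 33 / 68 * 800
= 388.2 microstrain

388.2


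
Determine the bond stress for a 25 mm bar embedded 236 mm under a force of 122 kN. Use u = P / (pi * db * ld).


u = P / (pi * db * ld)
= 122 * 1000 / (pi * 25 * 236)
= 6.582 MPa

6.582


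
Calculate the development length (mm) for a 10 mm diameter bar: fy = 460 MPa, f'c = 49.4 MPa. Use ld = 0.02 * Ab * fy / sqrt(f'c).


Ab = pi * 10^2 / 4 = 78.54 mm2
ld = 0.02 * 78.54 * 460 / sqrt(49.4)
= 102.8 mm

102.8


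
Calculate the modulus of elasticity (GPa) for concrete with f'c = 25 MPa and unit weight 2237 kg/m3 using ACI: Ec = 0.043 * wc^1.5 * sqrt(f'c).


Ec = 0.043 * 2237^1.5 * sqrt(25) / 1000
= 22.75 GPa

22.75


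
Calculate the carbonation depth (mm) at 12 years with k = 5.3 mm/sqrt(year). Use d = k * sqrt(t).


depth = k * sqrt(t)
= 5.3 * sqrt(12)
= 18.36 mm

18.36


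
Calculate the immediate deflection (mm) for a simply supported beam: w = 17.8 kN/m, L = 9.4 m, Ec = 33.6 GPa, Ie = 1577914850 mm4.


Convert: L = 9.4 m = 9400 mm, Ec = 33.6 GPa = 33600 MPa
delta = 5 * 17.8 * 9400^4 / (384 * 33600 * 1577914850)
= 34.13 mm

34.13


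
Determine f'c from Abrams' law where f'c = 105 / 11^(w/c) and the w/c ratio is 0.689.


f'c = 105 / 11^0.689
= 105 / 5.218
= 20.12 MPa

20.12


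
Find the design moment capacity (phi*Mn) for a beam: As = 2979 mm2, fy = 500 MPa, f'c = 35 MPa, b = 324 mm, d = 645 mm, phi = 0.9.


a = As * fy / (0.85 * f'c * b)
= 2979 * 500 / (0.85 * 35 * 324)
= 154.5285 mm
Mn = As * fy * (d - a/2) / 10^6
= 845.6424 kN-m
phi*Mn = 0.9 * 845.6424 = 761.08 kN-m

761.08


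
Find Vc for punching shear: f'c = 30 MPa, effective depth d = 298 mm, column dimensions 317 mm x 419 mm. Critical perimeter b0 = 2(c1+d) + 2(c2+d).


b0 = 2*(317 + 298) + 2*(419 + 298) = 2664 mm
Vc = 0.33 * sqrt(30) * 2664 * 298 / 1000
= 1434.91 kN

1434.91


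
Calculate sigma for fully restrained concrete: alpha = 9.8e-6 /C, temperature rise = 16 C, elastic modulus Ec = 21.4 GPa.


sigma = alpha * dT * Ec
= 9.8e-6 * 16 * 21.4 * 1000
= 3.356 MPa

3.356


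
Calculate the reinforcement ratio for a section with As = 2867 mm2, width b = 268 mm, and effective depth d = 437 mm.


rho = As / (b * d)
= 2867 / (268 * 437)
= 0.0245

0.0245


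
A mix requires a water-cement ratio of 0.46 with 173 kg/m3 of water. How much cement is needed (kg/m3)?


Cement = water / (w/c)
= 173 / 0.46
= 376.1 kg/m3

376.1


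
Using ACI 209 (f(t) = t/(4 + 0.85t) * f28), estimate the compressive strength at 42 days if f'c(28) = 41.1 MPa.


f(42) = 42 / (4 + 0.85 * 42) * 41.1
= 42 / 39.7 * 41.1
= 43.48 MPa

43.48


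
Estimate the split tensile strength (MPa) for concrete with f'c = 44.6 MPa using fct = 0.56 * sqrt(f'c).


fct = 0.56 * sqrt(44.6)
= 0.56 * 6.678
= 3.74 MPa

3.74


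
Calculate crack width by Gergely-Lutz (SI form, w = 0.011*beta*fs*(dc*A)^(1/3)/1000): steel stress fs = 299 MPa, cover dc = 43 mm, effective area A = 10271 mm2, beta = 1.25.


w = 0.011 * beta * fs * (dc * A)^(1/3) / 1000
= 0.011 * 1.25 * 299 * (43 * 10271)^(1/3) / 1000
= 0.313 mm

0.313


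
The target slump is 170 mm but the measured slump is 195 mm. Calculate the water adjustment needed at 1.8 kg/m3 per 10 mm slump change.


Difference = 170 - 195 = -25 mm
Water adjustment = -25 * 1.8 / 10 = -4.5 kg/m3

-4.5


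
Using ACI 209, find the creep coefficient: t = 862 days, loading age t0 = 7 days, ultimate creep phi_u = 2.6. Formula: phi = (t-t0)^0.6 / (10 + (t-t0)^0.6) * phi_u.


dt = 862 - 7 = 855
phi = 855^0.6 / (10 + 855^0.6) * 2.6
= 2.214

2.214


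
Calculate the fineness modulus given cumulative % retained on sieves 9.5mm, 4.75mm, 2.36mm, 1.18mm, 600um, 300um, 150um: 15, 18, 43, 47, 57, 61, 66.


FM = sum(cumulative % retained) / 100
= 307 / 100
= 3.07

3.07


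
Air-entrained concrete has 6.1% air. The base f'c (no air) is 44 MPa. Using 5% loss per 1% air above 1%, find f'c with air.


Strength loss = (6.1 - 1) * 5 = 25.5%
f'c = 44 * (1 - 25.5/100)
= 32.78 MPa

32.78


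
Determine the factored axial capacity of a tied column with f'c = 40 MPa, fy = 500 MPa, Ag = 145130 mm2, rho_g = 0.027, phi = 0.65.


Ast = rho * Ag = 0.027 * 145130 = 3918.51 mm2
phi*Pn = 0.65 * 0.80 * (0.85 * 40 * (145130 - 3918.51) + 500 * 3918.51) / 1000
= 3515.43 kN

3515.43


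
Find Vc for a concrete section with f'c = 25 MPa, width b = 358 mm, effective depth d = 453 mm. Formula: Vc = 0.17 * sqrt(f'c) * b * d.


Vc = 0.17 * sqrt(25) * 358 * 453 / 1000
= 137.85 kN

137.85


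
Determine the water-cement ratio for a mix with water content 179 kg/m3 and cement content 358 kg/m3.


w/c = water / cement
w/c = 179 / 358 = 0.5

0.5


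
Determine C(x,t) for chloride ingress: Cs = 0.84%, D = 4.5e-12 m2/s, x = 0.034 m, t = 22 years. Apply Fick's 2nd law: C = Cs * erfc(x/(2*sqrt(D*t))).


t_seconds = 22 * 365.25 * 24 * 3600 = 694267200.0 s
arg = 0.034 / (2 * sqrt(4.5e-12 * 694267200.0))
= 0.3041
erfc(0.3041) = 0.6671
C = 0.84 * 0.6671 = 0.5604%

0.5604


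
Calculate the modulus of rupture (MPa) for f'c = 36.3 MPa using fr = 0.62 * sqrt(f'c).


fr = 0.62 * sqrt(36.3)
= 3.735 MPa

3.735


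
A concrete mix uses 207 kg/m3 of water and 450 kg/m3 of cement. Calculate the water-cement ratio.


w/c = water / cement
w/c = 207 / 450 = 0.46

0.46


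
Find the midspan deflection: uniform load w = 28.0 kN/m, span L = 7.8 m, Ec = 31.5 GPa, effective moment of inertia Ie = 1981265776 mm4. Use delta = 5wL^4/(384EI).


Convert: L = 7.8 m = 7800 mm, Ec = 31.5 GPa = 31500 MPa
delta = 5 * 28.0 * 7800^4 / (384 * 31500 * 1981265776)
= 21.62 mm

21.62


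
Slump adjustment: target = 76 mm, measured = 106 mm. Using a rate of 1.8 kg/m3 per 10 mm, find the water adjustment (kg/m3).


Difference = 76 - 106 = -30 mm
Water adjustment = -30 * 1.8 / 10 = -5.4 kg/m3

-5.4


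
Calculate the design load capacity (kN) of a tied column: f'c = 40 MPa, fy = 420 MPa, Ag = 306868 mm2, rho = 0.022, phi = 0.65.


Ast = rho * Ag = 0.022 * 306868 = 6751.096 mm2
phi*Pn = 0.65 * 0.80 * (0.85 * 40 * (306868 - 6751.096) + 420 * 6751.096) / 1000
= 6780.51 kN

6780.51


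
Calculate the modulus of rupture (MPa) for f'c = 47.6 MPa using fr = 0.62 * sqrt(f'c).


fr = 0.62 * sqrt(47.6)
= 4.278 MPa

4.278


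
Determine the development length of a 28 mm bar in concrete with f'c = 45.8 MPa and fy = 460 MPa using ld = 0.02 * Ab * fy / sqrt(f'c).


Ab = pi * 28^2 / 4 = 615.752 mm2
ld = 0.02 * 615.752 * 460 / sqrt(45.8)
= 837.1 mm

837.1


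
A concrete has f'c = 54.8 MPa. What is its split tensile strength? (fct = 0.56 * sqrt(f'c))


fct = 0.56 * sqrt(54.8)
= 0.56 * 7.403
= 4.146 MPa

4.146


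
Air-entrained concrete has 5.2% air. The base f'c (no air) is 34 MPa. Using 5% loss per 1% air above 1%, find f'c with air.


Strength loss = (5.2 - 1) * 5 = 21.0%
f'c = 34 * (1 - 21.0/100)
= 26.86 MPa

26.86


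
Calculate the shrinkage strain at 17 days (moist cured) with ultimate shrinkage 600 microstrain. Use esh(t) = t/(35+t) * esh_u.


esh(17) = 17 / (35 + 17) * 600
= 17 / 52 * 600
= 196.2 microstrain

196.2


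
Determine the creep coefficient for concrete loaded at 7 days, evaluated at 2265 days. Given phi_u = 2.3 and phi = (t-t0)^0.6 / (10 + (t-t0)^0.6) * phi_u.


dt = 2265 - 7 = 2258
phi = 2258^0.6 / (10 + 2258^0.6) * 2.3
= 2.096

2.096


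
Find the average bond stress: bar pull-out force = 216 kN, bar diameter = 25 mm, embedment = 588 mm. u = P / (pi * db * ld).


u = P / (pi * db * ld)
= 216 * 1000 / (pi * 25 * 588)
= 4.677 MPa

4.677


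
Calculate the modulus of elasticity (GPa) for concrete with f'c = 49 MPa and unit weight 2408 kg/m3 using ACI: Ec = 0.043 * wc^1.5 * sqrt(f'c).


Ec = 0.043 * 2408^1.5 * sqrt(49) / 1000
= 35.57 GPa

35.57


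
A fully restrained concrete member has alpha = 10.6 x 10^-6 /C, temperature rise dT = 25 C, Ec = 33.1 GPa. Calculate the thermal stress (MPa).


sigma = alpha * dT * Ec
= 10.6e-6 * 25 * 33.1 * 1000
= 8.771 MPa

8.771


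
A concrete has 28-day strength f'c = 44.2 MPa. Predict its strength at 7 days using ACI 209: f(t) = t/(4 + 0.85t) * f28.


f(7) = 7 / (4 + 0.85 * 7) * 44.2
= 7 / 9.95 * 44.2
= 31.1 MPa

31.1


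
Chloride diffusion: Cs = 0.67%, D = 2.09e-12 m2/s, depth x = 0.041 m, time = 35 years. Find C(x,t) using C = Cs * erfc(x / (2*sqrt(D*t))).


t_seconds = 35 * 365.25 * 24 * 3600 = 1104516000.0 s
arg = 0.041 / (2 * sqrt(2.09e-12 * 1104516000.0))
= 0.4267
erfc(0.4267) = 0.5462
C = 0.67 * 0.5462 = 0.366%

0.366


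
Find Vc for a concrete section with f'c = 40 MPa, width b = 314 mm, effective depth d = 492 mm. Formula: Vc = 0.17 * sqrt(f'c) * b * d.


Vc = 0.17 * sqrt(40) * 314 * 492 / 1000
= 166.1 kN

166.1


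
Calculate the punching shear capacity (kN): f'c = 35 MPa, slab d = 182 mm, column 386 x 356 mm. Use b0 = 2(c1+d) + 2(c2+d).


b0 = 2*(386 + 182) + 2*(356 + 182) = 2212 mm
Vc = 0.33 * sqrt(35) * 2212 * 182 / 1000
= 785.97 kN

785.97


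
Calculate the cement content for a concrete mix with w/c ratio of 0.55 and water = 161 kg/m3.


Cement = water / (w/c)
= 161 / 0.55
= 292.7 kg/m3

292.7


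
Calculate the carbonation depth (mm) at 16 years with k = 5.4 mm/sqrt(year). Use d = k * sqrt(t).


depth = k * sqrt(t)
= 5.4 * sqrt(16)
= 21.6 mm

21.6


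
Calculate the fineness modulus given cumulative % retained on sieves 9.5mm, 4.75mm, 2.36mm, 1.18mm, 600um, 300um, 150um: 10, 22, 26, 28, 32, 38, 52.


FM = sum(cumulative % retained) / 100
= 208 / 100
= 2.08

2.08


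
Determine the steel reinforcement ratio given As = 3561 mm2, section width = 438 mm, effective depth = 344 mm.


rho = As / (b * d)
= 3561 / (438 * 344)
= 0.0236

0.0236


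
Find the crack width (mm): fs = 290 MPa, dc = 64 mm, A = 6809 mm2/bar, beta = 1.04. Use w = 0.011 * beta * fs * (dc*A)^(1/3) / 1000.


w = 0.011 * beta * fs * (dc * A)^(1/3) / 1000
= 0.011 * 1.04 * 290 * (64 * 6809)^(1/3) / 1000
= 0.252 mm

0.252


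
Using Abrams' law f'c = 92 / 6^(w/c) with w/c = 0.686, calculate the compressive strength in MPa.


f'c = 92 / 6^0.686
= 92 / 3.418
= 26.91 MPa

26.91


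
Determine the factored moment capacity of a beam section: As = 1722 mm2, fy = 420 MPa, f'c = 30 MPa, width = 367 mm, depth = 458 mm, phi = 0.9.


a = As * fy / (0.85 * f'c * b)
= 1722 * 420 / (0.85 * 30 * 367)
= 77.2816 mm
Mn = As * fy * (d - a/2) / 10^6
= 303.2973 kN-m
phi*Mn = 0.9 * 303.2973 = 272.97 kN-m

272.97


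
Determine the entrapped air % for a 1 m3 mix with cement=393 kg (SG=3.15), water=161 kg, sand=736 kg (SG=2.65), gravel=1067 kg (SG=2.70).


Vol cement = 393 / (3.15 * 1000) = 0.124762 m3
Vol water = 161 / 1000 = 0.161 m3
Vol sand = 736 / (2.65 * 1000) = 0.277736 m3
Vol gravel = 1067 / (2.70 * 1000) = 0.395185 m3
Total solid + water volume = 0.958683 m3
Air = (1 - 0.958683) * 100 = 4.13%

4.13


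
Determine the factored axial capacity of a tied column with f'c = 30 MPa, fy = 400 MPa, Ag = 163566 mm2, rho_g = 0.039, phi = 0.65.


Ast = rho * Ag = 0.039 * 163566 = 6379.074 mm2
phi*Pn = 0.65 * 0.80 * (0.85 * 30 * (163566 - 6379.074) + 400 * 6379.074) / 1000
= 3411.15 kN

3411.15


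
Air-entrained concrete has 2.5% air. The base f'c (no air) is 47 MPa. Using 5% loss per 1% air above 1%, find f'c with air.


Strength loss = (2.5 - 1) * 5 = 7.5%
f'c = 47 * (1 - 7.5/100)
= 43.48 MPa

43.48


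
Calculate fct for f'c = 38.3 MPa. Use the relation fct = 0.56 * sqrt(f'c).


fct = 0.56 * sqrt(38.3)
= 0.56 * 6.189
= 3.466 MPa

3.466


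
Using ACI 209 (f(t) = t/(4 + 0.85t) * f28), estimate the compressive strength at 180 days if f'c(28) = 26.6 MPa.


f(180) = 180 / (4 + 0.85 * 180) * 26.6
= 180 / 157.0 * 26.6
= 30.5 MPa

30.5


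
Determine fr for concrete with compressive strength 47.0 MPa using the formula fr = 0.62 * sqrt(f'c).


fr = 0.62 * sqrt(47.0)
= 4.251 MPa

4.251


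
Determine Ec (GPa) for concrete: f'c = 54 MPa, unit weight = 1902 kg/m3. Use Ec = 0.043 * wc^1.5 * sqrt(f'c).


Ec = 0.043 * 1902^1.5 * sqrt(54) / 1000
= 26.21 GPa

26.21


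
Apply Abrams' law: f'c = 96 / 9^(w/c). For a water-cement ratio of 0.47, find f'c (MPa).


f'c = 96 / 9^0.47
= 96 / 2.809
= 34.18 MPa

34.18


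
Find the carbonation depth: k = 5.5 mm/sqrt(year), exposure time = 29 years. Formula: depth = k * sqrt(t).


depth = k * sqrt(t)
= 5.5 * sqrt(29)
= 29.62 mm

29.62


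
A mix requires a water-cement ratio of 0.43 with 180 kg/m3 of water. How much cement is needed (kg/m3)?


Cement = water / (w/c)
= 180 / 0.43
= 418.6 kg/m3

418.6


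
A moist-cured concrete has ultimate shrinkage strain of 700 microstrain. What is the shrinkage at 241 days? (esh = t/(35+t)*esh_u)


esh(241) = 241 / (35 + 241) * 700
= 241 / 276 * 700
= 611.2 microstrain

611.2


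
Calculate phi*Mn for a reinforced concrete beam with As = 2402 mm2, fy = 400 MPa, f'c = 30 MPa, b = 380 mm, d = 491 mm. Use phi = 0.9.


a = As * fy / (0.85 * f'c * b)
= 2402 * 400 / (0.85 * 30 * 380)
= 99.1538 mm
Mn = As * fy * (d - a/2) / 10^6
= 424.1193 kN-m
phi*Mn = 0.9 * 424.1193 = 381.71 kN-m

381.71


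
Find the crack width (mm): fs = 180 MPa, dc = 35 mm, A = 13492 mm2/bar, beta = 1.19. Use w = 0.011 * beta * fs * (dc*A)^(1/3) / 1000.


w = 0.011 * beta * fs * (dc * A)^(1/3) / 1000
= 0.011 * 1.19 * 180 * (35 * 13492)^(1/3) / 1000
= 0.183 mm

0.183


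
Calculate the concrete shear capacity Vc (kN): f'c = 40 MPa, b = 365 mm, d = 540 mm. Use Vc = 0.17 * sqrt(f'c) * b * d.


Vc = 0.17 * sqrt(40) * 365 * 540 / 1000
= 211.92 kN

211.92


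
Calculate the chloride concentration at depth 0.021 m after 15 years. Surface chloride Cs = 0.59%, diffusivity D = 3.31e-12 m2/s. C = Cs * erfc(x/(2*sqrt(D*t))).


t_seconds = 15 * 365.25 * 24 * 3600 = 473364000.0 s
arg = 0.021 / (2 * sqrt(3.31e-12 * 473364000.0))
= 0.2653
erfc(0.2653) = 0.7076
C = 0.59 * 0.7076 = 0.4175%

0.4175


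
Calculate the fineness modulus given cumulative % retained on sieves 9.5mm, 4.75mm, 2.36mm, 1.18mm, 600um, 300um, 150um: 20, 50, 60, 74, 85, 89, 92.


FM = sum(cumulative % retained) / 100
= 470 / 100
= 4.7

4.7


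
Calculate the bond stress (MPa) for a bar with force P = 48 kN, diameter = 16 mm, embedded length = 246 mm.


u = P / (pi * db * ld)
= 48 * 1000 / (pi * 16 * 246)
= 3.882 MPa

3.882


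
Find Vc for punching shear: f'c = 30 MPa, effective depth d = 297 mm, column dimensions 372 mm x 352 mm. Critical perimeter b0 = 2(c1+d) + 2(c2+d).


b0 = 2*(372 + 297) + 2*(352 + 297) = 2636 mm
Vc = 0.33 * sqrt(30) * 2636 * 297 / 1000
= 1415.07 kN

1415.07


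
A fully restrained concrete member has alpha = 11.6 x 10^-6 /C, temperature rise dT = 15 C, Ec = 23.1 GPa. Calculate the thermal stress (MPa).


sigma = alpha * dT * Ec
= 11.6e-6 * 15 * 23.1 * 1000
= 4.019 MPa

4.019


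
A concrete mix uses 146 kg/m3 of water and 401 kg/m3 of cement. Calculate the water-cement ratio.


w/c = water / cement
w/c = 146 / 401 = 0.364

0.364


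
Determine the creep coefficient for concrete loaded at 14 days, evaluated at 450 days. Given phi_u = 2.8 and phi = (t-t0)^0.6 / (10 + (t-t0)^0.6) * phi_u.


dt = 450 - 14 = 436
phi = 436^0.6 / (10 + 436^0.6) * 2.8
= 2.221

2.221


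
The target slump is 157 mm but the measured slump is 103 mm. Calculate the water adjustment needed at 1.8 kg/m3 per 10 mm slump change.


Difference = 157 - 103 = 54 mm
Water adjustment = 54 * 1.8 / 10 = 9.7 kg/m3

9.7


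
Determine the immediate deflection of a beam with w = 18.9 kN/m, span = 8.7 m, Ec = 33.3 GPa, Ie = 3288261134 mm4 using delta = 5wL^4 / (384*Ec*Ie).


Convert: L = 8.7 m = 8700 mm, Ec = 33.3 GPa = 33300 MPa
delta = 5 * 18.9 * 8700^4 / (384 * 33300 * 3288261134)
= 12.88 mm

12.88


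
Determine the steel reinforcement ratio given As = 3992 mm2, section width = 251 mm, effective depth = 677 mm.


rho = As / (b * d)
= 3992 / (251 * 677)
= 0.0235

0.0235


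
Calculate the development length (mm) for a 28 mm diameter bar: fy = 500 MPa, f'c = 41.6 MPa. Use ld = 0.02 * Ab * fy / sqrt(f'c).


Ab = pi * 28^2 / 4 = 615.752 mm2
ld = 0.02 * 615.752 * 500 / sqrt(41.6)
= 954.7 mm

954.7


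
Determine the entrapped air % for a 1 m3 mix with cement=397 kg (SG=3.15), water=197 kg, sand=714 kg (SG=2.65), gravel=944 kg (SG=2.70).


Vol cement = 397 / (3.15 * 1000) = 0.126032 m3
Vol water = 197 / 1000 = 0.197 m3
Vol sand = 714 / (2.65 * 1000) = 0.269434 m3
Vol gravel = 944 / (2.70 * 1000) = 0.34963 m3
Total solid + water volume = 0.942095 m3
Air = (1 - 0.942095) * 100 = 5.79%

5.79


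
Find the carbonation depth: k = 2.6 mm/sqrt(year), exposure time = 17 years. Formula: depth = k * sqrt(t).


depth = k * sqrt(t)
= 2.6 * sqrt(17)
= 10.72 mm

10.72


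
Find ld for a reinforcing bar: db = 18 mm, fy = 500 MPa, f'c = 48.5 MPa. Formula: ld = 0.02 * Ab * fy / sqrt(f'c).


Ab = pi * 18^2 / 4 = 254.469 mm2
ld = 0.02 * 254.469 * 500 / sqrt(48.5)
= 365.4 mm

365.4


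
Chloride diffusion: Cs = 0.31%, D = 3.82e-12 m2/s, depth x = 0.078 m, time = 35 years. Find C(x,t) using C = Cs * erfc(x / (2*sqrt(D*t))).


t_seconds = 35 * 365.25 * 24 * 3600 = 1104516000.0 s
arg = 0.078 / (2 * sqrt(3.82e-12 * 1104516000.0))
= 0.6004
erfc(0.6004) = 0.3958
C = 0.31 * 0.3958 = 0.1227%

0.1227


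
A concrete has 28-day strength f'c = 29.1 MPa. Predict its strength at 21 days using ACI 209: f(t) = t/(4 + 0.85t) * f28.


f(21) = 21 / (4 + 0.85 * 21) * 29.1
= 21 / 21.85 * 29.1
= 27.97 MPa

27.97


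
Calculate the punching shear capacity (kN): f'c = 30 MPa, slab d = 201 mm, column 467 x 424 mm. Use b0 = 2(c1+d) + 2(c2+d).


b0 = 2*(467 + 201) + 2*(424 + 201) = 2586 mm
Vc = 0.33 * sqrt(30) * 2586 * 201 / 1000
= 939.51 kN

939.51


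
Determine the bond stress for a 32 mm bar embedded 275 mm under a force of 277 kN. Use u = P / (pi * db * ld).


u = P / (pi * db * ld)
= 277 * 1000 / (pi * 32 * 275)
= 10.02 MPa

10.02


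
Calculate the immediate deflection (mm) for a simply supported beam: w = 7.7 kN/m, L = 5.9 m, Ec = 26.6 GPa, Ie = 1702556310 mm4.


Convert: L = 5.9 m = 5900 mm, Ec = 26.6 GPa = 26600 MPa
delta = 5 * 7.7 * 5900^4 / (384 * 26600 * 1702556310)
= 2.68 mm

2.68


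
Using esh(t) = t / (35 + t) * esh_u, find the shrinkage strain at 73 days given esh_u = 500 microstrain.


esh(73) = 73 / (35 + 73) * 500
= 73 / 108 * 500
= 338.0 microstrain

338.0


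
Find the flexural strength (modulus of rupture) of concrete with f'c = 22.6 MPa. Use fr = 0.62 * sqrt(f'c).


fr = 0.62 * sqrt(22.6)
= 2.947 MPa

2.947


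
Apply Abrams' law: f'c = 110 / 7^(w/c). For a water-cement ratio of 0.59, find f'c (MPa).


f'c = 110 / 7^0.59
= 110 / 3.152
= 34.9 MPa

34.9


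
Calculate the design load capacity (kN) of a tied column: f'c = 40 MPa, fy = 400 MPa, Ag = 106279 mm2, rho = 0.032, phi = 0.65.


Ast = rho * Ag = 0.032 * 106279 = 3400.928 mm2
phi*Pn = 0.65 * 0.80 * (0.85 * 40 * (106279 - 3400.928) + 400 * 3400.928) / 1000
= 2526.28 kN

2526.28


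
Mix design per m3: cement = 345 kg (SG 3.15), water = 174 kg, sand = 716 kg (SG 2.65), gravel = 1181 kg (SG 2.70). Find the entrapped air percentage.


Vol cement = 345 / (3.15 * 1000) = 0.109524 m3
Vol water = 174 / 1000 = 0.174 m3
Vol sand = 716 / (2.65 * 1000) = 0.270189 m3
Vol gravel = 1181 / (2.70 * 1000) = 0.437407 m3
Total solid + water volume = 0.99112 m3
Air = (1 - 0.99112) * 100 = 0.89%

0.89


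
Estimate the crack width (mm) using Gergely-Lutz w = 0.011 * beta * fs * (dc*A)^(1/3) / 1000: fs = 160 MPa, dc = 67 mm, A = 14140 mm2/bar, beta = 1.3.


w = 0.011 * beta * fs * (dc * A)^(1/3) / 1000
= 0.011 * 1.3 * 160 * (67 * 14140)^(1/3) / 1000
= 0.225 mm

0.225


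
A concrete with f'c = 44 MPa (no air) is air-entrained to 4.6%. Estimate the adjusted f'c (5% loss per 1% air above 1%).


Strength loss = (4.6 - 1) * 5 = 18.0%
f'c = 44 * (1 - 18.0/100)
= 36.08 MPa

36.08


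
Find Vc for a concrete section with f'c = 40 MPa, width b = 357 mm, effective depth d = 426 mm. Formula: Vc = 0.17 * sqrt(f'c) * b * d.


Vc = 0.17 * sqrt(40) * 357 * 426 / 1000
= 163.51 kN

163.51


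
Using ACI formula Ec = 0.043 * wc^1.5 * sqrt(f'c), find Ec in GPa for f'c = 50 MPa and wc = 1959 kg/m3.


Ec = 0.043 * 1959^1.5 * sqrt(50) / 1000
= 26.36 GPa

26.36


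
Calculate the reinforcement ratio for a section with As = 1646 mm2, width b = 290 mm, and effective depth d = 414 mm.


rho = As / (b * d)
= 1646 / (290 * 414)
= 0.0137

0.0137


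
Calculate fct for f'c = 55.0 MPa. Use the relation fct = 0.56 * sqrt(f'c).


fct = 0.56 * sqrt(55.0)
= 0.56 * 7.416
= 4.153 MPa

4.153


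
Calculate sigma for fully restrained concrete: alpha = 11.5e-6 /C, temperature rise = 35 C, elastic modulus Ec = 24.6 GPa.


sigma = alpha * dT * Ec
= 11.5e-6 * 35 * 24.6 * 1000
= 9.902 MPa

9.902


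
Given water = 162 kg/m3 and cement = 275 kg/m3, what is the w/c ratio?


w/c = water / cement
w/c = 162 / 275 = 0.589

0.589


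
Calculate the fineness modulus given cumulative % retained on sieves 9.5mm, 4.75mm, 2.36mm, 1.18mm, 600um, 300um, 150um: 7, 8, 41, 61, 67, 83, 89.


FM = sum(cumulative % retained) / 100
= 356 / 100
= 3.56

3.56


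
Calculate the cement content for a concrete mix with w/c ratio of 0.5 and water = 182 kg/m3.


Cement = water / (w/c)
= 182 / 0.5
= 364.0 kg/m3

364.0


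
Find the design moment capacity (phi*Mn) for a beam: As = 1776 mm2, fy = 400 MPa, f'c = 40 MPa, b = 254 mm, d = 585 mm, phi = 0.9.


a = As * fy / (0.85 * f'c * b)
= 1776 * 400 / (0.85 * 40 * 254)
= 82.2603 mm
Mn = As * fy * (d - a/2) / 10^6
= 386.3651 kN-m
phi*Mn = 0.9 * 386.3651 = 347.73 kN-m

347.73


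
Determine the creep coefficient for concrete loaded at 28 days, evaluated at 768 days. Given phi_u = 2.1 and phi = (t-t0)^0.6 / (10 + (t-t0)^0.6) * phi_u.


dt = 768 - 28 = 740
phi = 740^0.6 / (10 + 740^0.6) * 2.1
= 1.765

1.765


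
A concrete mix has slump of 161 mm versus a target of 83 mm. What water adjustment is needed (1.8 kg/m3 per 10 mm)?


Difference = 83 - 161 = -78 mm
Water adjustment = -78 * 1.8 / 10 = -14.0 kg/m3

-14.0


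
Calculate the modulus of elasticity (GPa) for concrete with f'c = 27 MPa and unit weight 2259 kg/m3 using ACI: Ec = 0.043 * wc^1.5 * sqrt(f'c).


Ec = 0.043 * 2259^1.5 * sqrt(27) / 1000
= 23.99 GPa

23.99


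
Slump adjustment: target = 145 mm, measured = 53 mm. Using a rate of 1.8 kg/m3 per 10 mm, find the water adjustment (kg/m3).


Difference = 145 - 53 = 92 mm
Water adjustment = 92 * 1.8 / 10 = 16.6 kg/m3

16.6


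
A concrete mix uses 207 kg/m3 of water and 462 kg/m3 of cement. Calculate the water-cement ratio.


w/c = water / cement
w/c = 207 / 462 = 0.448

0.448


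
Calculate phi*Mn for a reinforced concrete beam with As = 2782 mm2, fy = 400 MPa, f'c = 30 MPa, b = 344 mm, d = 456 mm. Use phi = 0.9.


a = As * fy / (0.85 * f'c * b)
= 2782 * 400 / (0.85 * 30 * 344)
= 126.8582 mm
Mn = As * fy * (d - a/2) / 10^6
= 436.8529 kN-m
phi*Mn = 0.9 * 436.8529 = 393.17 kN-m

393.17


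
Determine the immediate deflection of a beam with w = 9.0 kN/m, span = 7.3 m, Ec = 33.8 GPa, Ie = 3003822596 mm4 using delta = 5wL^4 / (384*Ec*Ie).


Convert: L = 7.3 m = 7300 mm, Ec = 33.8 GPa = 33800 MPa
delta = 5 * 9.0 * 7300^4 / (384 * 33800 * 3003822596)
= 3.28 mm

3.28


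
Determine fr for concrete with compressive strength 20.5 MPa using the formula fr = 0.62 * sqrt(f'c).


fr = 0.62 * sqrt(20.5)
= 2.807 MPa

2.807


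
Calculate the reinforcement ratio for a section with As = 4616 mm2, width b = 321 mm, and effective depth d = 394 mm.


rho = As / (b * d)
= 4616 / (321 * 394)
= 0.0365

0.0365


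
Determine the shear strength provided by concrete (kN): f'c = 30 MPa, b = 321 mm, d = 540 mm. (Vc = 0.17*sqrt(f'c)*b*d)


Vc = 0.17 * sqrt(30) * 321 * 540 / 1000
= 161.4 kN

161.4


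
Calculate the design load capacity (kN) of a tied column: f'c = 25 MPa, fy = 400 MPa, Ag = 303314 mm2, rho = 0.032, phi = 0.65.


Ast = rho * Ag = 0.032 * 303314 = 9706.048 mm2
phi*Pn = 0.65 * 0.80 * (0.85 * 25 * (303314 - 9706.048) + 400 * 9706.048) / 1000
= 5263.23 kN

5263.23


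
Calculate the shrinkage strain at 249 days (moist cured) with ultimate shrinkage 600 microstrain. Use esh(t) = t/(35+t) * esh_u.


esh(249) = 249 / (35 + 249) * 600
= 249 / 284 * 600
= 526.1 microstrain

526.1


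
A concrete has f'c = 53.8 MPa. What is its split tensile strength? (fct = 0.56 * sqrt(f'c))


fct = 0.56 * sqrt(53.8)
= 0.56 * 7.335
= 4.108 MPa

4.108


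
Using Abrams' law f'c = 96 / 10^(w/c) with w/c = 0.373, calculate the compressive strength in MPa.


f'c = 96 / 10^0.373
= 96 / 2.36
= 40.67 MPa

40.67


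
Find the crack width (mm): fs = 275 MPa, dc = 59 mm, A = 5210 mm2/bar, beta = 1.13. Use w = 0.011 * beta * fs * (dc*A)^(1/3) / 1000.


w = 0.011 * beta * fs * (dc * A)^(1/3) / 1000
= 0.011 * 1.13 * 275 * (59 * 5210)^(1/3) / 1000
= 0.231 mm

0.231


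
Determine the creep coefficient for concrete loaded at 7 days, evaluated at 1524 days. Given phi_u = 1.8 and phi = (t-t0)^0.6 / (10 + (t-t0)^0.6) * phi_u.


dt = 1524 - 7 = 1517
phi = 1517^0.6 / (10 + 1517^0.6) * 1.8
= 1.602

1.602


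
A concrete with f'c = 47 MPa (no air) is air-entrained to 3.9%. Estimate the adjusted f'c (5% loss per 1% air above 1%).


Strength loss = (3.9 - 1) * 5 = 14.5%
f'c = 47 * (1 - 14.5/100)
= 40.19 MPa

40.19


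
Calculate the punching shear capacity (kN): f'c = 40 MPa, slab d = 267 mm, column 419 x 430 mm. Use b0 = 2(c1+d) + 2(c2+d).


b0 = 2*(419 + 267) + 2*(430 + 267) = 2766 mm
Vc = 0.33 * sqrt(40) * 2766 * 267 / 1000
= 1541.37 kN

1541.37


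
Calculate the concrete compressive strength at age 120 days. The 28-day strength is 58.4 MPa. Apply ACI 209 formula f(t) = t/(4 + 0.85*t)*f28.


f(120) = 120 / (4 + 0.85 * 120) * 58.4
= 120 / 106.0 * 58.4
= 66.11 MPa

66.11


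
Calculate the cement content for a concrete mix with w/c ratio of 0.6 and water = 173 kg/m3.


Cement = water / (w/c)
= 173 / 0.6
= 288.3 kg/m3

288.3


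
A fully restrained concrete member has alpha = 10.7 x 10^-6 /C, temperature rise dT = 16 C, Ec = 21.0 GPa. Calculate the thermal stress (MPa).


sigma = alpha * dT * Ec
= 10.7e-6 * 16 * 21.0 * 1000
= 3.595 MPa

3.595


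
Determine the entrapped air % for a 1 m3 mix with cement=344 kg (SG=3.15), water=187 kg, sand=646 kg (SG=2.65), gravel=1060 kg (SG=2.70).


Vol cement = 344 / (3.15 * 1000) = 0.109206 m3
Vol water = 187 / 1000 = 0.187 m3
Vol sand = 646 / (2.65 * 1000) = 0.243774 m3
Vol gravel = 1060 / (2.70 * 1000) = 0.392593 m3
Total solid + water volume = 0.932573 m3
Air = (1 - 0.932573) * 100 = 6.74%

6.74


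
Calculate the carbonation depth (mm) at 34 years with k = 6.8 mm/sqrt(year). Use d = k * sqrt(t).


depth = k * sqrt(t)
= 6.8 * sqrt(34)
= 39.65 mm

39.65


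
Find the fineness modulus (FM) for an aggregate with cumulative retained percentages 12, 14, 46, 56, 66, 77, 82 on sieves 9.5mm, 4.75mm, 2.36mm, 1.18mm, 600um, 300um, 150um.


FM = sum(cumulative % retained) / 100
= 353 / 100
= 3.53

3.53


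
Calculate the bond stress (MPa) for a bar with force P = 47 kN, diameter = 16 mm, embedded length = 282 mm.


u = P / (pi * db * ld)
= 47 * 1000 / (pi * 16 * 282)
= 3.316 MPa

3.316


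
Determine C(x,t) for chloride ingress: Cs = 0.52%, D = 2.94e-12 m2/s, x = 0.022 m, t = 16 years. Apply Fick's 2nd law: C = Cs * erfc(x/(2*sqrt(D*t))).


t_seconds = 16 * 365.25 * 24 * 3600 = 504921600.0 s
arg = 0.022 / (2 * sqrt(2.94e-12 * 504921600.0))
= 0.2855
erfc(0.2855) = 0.6864
C = 0.52 * 0.6864 = 0.3569%

0.3569


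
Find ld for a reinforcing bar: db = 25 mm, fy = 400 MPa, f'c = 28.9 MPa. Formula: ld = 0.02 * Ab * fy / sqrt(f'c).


Ab = pi * 25^2 / 4 = 490.874 mm2
ld = 0.02 * 490.874 * 400 / sqrt(28.9)
= 730.5 mm

730.5


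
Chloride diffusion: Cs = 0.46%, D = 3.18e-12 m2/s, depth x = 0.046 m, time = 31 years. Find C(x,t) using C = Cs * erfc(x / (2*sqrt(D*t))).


t_seconds = 31 * 365.25 * 24 * 3600 = 978285600.0 s
arg = 0.046 / (2 * sqrt(3.18e-12 * 978285600.0))
= 0.4124
erfc(0.4124) = 0.5598
C = 0.46 * 0.5598 = 0.2575%

0.2575


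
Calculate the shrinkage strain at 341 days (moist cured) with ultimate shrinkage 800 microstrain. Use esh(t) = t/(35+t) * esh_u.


esh(341) = 341 / (35 + 341) * 800
= 341 / 376 * 800
= 725.5 microstrain

725.5


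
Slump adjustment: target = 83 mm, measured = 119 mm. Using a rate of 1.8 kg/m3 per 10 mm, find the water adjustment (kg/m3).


Difference = 83 - 119 = -36 mm
Water adjustment = -36 * 1.8 / 10 = -6.5 kg/m3

-6.5


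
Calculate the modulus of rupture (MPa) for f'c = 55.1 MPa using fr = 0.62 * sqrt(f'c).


fr = 0.62 * sqrt(55.1)
= 4.602 MPa

4.602


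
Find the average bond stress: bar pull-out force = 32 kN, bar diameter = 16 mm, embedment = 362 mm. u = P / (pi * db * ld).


u = P / (pi * db * ld)
= 32 * 1000 / (pi * 16 * 362)
= 1.759 MPa

1.759


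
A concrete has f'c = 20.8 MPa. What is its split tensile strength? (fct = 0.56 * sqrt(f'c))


fct = 0.56 * sqrt(20.8)
= 0.56 * 4.561
= 2.554 MPa

2.554


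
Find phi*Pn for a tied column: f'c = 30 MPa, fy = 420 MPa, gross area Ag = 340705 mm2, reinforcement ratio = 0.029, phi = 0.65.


Ast = rho * Ag = 0.029 * 340705 = 9880.445 mm2
phi*Pn = 0.65 * 0.80 * (0.85 * 30 * (340705 - 9880.445) + 420 * 9880.445) / 1000
= 6544.62 kN

6544.62


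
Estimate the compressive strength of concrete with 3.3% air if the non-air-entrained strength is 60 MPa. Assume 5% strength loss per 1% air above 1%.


Strength loss = (3.3 - 1) * 5 = 11.5%
f'c = 60 * (1 - 11.5/100)
= 53.1 MPa

53.1


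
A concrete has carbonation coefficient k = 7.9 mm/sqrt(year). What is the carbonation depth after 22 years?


depth = k * sqrt(t)
= 7.9 * sqrt(22)
= 37.05 mm

37.05


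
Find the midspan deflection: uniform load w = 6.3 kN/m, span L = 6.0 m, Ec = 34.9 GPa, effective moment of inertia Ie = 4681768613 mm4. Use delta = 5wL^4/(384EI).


Convert: L = 6.0 m = 6000 mm, Ec = 34.9 GPa = 34900 MPa
delta = 5 * 6.3 * 6000^4 / (384 * 34900 * 4681768613)
= 0.65 mm

0.65


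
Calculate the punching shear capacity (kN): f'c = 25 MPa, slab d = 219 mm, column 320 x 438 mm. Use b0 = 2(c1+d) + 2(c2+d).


b0 = 2*(320 + 219) + 2*(438 + 219) = 2392 mm
Vc = 0.33 * sqrt(25) * 2392 * 219 / 1000
= 864.35 kN

864.35


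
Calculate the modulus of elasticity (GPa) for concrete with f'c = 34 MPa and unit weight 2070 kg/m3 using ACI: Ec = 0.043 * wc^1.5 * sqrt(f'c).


Ec = 0.043 * 2070^1.5 * sqrt(34) / 1000
= 23.61 GPa

23.61


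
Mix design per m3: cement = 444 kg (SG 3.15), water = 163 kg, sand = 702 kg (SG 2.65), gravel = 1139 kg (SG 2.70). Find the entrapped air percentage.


Vol cement = 444 / (3.15 * 1000) = 0.140952 m3
Vol water = 163 / 1000 = 0.163 m3
Vol sand = 702 / (2.65 * 1000) = 0.264906 m3
Vol gravel = 1139 / (2.70 * 1000) = 0.421852 m3
Total solid + water volume = 0.99071 m3
Air = (1 - 0.99071) * 100 = 0.93%

0.93


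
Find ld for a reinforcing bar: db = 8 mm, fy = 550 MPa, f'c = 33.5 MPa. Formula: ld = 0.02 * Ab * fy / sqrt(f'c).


Ab = pi * 8^2 / 4 = 50.265 mm2
ld = 0.02 * 50.265 * 550 / sqrt(33.5)
= 95.5 mm

95.5


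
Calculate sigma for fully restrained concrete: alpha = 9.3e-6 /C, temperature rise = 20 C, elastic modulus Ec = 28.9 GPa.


sigma = alpha * dT * Ec
= 9.3e-6 * 20 * 28.9 * 1000
= 5.375 MPa

5.375


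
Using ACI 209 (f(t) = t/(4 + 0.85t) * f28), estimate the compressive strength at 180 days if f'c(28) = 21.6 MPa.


f(180) = 180 / (4 + 0.85 * 180) * 21.6
= 180 / 157.0 * 21.6
= 24.76 MPa

24.76


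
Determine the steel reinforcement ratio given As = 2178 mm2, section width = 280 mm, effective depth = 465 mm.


rho = As / (b * d)
= 2178 / (280 * 465)
= 0.0167

0.0167


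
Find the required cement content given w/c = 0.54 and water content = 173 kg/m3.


Cement = water / (w/c)
= 173 / 0.54
= 320.4 kg/m3

320.4


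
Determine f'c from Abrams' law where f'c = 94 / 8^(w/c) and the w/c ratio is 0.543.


f'c = 94 / 8^0.543
= 94 / 3.093
= 30.39 MPa

30.39


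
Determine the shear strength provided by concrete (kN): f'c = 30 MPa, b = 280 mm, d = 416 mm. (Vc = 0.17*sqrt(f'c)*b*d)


Vc = 0.17 * sqrt(30) * 280 * 416 / 1000
= 108.46 kN

108.46


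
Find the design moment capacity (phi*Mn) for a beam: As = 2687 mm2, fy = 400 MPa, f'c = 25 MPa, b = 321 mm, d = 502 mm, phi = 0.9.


a = As * fy / (0.85 * f'c * b)
= 2687 * 400 / (0.85 * 25 * 321)
= 157.5664 mm
Mn = As * fy * (d - a/2) / 10^6
= 454.8734 kN-m
phi*Mn = 0.9 * 454.8734 = 409.39 kN-m

409.39


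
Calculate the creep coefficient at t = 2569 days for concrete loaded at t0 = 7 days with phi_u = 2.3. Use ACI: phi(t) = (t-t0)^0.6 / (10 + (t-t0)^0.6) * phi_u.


dt = 2569 - 7 = 2562
phi = 2562^0.6 / (10 + 2562^0.6) * 2.3
= 2.11

2.11


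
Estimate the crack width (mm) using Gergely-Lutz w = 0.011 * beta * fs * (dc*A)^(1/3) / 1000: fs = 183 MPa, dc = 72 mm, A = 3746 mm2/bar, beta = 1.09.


w = 0.011 * beta * fs * (dc * A)^(1/3) / 1000
= 0.011 * 1.09 * 183 * (72 * 3746)^(1/3) / 1000
= 0.142 mm

0.142


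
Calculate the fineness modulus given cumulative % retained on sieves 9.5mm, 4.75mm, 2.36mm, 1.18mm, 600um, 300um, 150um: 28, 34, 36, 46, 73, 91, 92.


FM = sum(cumulative % retained) / 100
= 400 / 100
= 4.0

4.0


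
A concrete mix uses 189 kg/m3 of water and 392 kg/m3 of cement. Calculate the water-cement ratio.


w/c = water / cement
w/c = 189 / 392 = 0.482

0.482


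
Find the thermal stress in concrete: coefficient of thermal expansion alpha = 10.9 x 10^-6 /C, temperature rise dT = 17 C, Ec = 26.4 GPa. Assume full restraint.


sigma = alpha * dT * Ec
= 10.9e-6 * 17 * 26.4 * 1000
= 4.892 MPa

4.892


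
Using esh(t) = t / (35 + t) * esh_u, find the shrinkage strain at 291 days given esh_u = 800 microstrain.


esh(291) = 291 / (35 + 291) * 800
= 291 / 326 * 800
= 714.1 microstrain

714.1


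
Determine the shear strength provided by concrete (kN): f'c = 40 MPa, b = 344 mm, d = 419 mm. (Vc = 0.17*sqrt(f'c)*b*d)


Vc = 0.17 * sqrt(40) * 344 * 419 / 1000
= 154.97 kN

154.97


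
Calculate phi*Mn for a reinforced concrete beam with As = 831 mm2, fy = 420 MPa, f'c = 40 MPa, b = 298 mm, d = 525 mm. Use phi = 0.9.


a = As * fy / (0.85 * f'c * b)
= 831 * 420 / (0.85 * 40 * 298)
= 34.4473 mm
Mn = As * fy * (d - a/2) / 10^6
= 177.2241 kN-m
phi*Mn = 0.9 * 177.2241 = 159.5 kN-m

159.5


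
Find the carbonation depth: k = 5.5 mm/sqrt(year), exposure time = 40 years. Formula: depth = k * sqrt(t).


depth = k * sqrt(t)
= 5.5 * sqrt(40)
= 34.79 mm

34.79


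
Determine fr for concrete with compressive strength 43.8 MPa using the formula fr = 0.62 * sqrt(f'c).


fr = 0.62 * sqrt(43.8)
= 4.103 MPa

4.103


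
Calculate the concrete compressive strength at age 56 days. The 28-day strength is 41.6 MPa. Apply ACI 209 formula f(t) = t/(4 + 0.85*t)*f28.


f(56) = 56 / (4 + 0.85 * 56) * 41.6
= 56 / 51.6 * 41.6
= 45.15 MPa

45.15


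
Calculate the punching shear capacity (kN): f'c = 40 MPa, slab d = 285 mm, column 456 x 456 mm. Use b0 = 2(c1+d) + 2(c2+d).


b0 = 2*(456 + 285) + 2*(456 + 285) = 2964 mm
Vc = 0.33 * sqrt(40) * 2964 * 285 / 1000
= 1763.06 kN

1763.06


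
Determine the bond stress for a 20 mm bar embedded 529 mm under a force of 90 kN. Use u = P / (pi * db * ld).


u = P / (pi * db * ld)
= 90 * 1000 / (pi * 20 * 529)
= 2.708 MPa

2.708


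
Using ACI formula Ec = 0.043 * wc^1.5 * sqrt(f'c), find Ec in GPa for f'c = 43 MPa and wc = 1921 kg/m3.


Ec = 0.043 * 1921^1.5 * sqrt(43) / 1000
= 23.74 GPa

23.74


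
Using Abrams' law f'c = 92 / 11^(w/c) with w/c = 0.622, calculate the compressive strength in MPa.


f'c = 92 / 11^0.622
= 92 / 4.444
= 20.7 MPa

20.7


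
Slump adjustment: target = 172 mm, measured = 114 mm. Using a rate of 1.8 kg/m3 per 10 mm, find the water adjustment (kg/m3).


Difference = 172 - 114 = 58 mm
Water adjustment = 58 * 1.8 / 10 = 10.4 kg/m3

10.4


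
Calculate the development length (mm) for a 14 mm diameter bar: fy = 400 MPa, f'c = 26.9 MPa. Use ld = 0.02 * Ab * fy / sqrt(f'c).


Ab = pi * 14^2 / 4 = 153.938 mm2
ld = 0.02 * 153.938 * 400 / sqrt(26.9)
= 237.4 mm

237.4


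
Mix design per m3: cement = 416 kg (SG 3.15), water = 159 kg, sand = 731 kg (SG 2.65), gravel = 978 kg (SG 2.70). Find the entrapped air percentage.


Vol cement = 416 / (3.15 * 1000) = 0.132063 m3
Vol water = 159 / 1000 = 0.159 m3
Vol sand = 731 / (2.65 * 1000) = 0.275849 m3
Vol gravel = 978 / (2.70 * 1000) = 0.362222 m3
Total solid + water volume = 0.929135 m3
Air = (1 - 0.929135) * 100 = 7.09%

7.09


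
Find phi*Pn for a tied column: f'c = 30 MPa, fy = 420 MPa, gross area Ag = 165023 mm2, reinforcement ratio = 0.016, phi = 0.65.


Ast = rho * Ag = 0.016 * 165023 = 2640.368 mm2
phi*Pn = 0.65 * 0.80 * (0.85 * 30 * (165023 - 2640.368) + 420 * 2640.368) / 1000
= 2729.85 kN

2729.85


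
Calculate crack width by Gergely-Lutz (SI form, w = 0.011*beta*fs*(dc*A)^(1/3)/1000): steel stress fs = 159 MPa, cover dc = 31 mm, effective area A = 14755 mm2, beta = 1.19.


w = 0.011 * beta * fs * (dc * A)^(1/3) / 1000
= 0.011 * 1.19 * 159 * (31 * 14755)^(1/3) / 1000
= 0.16 mm

0.16


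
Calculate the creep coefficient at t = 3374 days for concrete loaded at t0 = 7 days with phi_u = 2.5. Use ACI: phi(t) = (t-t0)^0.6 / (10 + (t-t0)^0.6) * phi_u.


dt = 3374 - 7 = 3367
phi = 3367^0.6 / (10 + 3367^0.6) * 2.5
= 2.322

2.322


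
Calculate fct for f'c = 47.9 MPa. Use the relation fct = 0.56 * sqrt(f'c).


fct = 0.56 * sqrt(47.9)
= 0.56 * 6.921
= 3.876 MPa

3.876


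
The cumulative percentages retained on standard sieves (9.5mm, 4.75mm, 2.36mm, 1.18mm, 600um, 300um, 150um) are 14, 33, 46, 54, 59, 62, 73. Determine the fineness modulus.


FM = sum(cumulative % retained) / 100
= 341 / 100
= 3.41

3.41


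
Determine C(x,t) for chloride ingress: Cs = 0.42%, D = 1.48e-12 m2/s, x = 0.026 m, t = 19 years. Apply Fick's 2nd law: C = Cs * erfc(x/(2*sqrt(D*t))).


t_seconds = 19 * 365.25 * 24 * 3600 = 599594400.0 s
arg = 0.026 / (2 * sqrt(1.48e-12 * 599594400.0))
= 0.4364
erfc(0.4364) = 0.5371
C = 0.42 * 0.5371 = 0.2256%

0.2256


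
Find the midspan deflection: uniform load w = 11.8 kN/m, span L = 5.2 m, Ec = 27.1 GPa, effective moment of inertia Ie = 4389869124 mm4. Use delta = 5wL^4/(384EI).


Convert: L = 5.2 m = 5200 mm, Ec = 27.1 GPa = 27100 MPa
delta = 5 * 11.8 * 5200^4 / (384 * 27100 * 4389869124)
= 0.94 mm

0.94


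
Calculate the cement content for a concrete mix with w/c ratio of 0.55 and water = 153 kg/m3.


Cement = water / (w/c)
= 153 / 0.55
= 278.2 kg/m3

278.2
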